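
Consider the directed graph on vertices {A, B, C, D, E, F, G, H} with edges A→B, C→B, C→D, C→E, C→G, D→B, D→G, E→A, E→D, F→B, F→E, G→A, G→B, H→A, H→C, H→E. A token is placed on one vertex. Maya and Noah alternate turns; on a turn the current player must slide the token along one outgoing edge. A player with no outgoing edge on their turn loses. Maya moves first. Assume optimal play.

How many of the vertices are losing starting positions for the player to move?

Use the standard recursion: the mover loses at a terminal position; elsewhere, the mover wins exactly when some move hands the opponent an L position.
Every edge goes from a vertex to one that appears earlier in the order B, A, G, D, E, C, F, H, so processing vertices in that order labels each vertex after all of its successors.
B: no outgoing edge → L
A: →B(L), so W
G: →B(L), so W
D: →B(L), so W
E: →D(W), A(W) — all W, so L
C: →E(L), so W
F: →E(L), so W
H: →E(L), so W
The L vertices are B, E; that is 2 in all.

2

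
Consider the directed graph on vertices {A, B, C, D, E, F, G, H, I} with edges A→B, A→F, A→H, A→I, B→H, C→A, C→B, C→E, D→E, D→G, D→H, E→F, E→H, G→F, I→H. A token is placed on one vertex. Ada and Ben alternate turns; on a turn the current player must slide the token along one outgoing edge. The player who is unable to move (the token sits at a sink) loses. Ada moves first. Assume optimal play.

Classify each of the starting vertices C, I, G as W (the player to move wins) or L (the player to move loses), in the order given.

Work bottom-up. With no move the player to move loses. Otherwise the position is W if at least one move leads to an L position for the opponent, and L if every move leads to a W.
Every edge goes from a vertex to one that appears earlier in the order F, H, I, B, A, G, E, D, C, so processing vertices in that order labels each vertex after all of its successors.
F: no outgoing edge → L
H: no outgoing edge → L
I: reaches L-position H → W
B: reaches L-position H → W
A: reaches L-position H → W
G: reaches L-position F → W
E: reaches L-position H → W
D: reaches L-position H → W
C: only reaches E(W), A(W), B(W), all W → L

C: L, I: W, G: W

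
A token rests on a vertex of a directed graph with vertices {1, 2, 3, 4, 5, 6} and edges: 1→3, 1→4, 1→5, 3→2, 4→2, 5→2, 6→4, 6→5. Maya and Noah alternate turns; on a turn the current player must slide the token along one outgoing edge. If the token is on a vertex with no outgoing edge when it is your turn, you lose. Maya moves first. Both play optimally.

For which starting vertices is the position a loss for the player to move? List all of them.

1, 2, 6

Work bottom-up. With no move the player to move loses. Otherwise the position is W if at least one move leads to an L position for the opponent, and L if every move leads to a W.
Every edge goes from a vertex to one that appears earlier in the order 2, 3, 5, 4, 1, 6, so processing vertices in that order labels each vertex after all of its successors.
2: no outgoing edge → L
3: can move to 2, which is L ⇒ W
5: can move to 2, which is L ⇒ W
4: can move to 2, which is L ⇒ W
1: moves to 4(W), 5(W), 3(W); every one is W ⇒ L
6: moves to 4(W), 5(W); every one is W ⇒ L
Reading off the rows marked L gives the requested list; there are 3 such vertices.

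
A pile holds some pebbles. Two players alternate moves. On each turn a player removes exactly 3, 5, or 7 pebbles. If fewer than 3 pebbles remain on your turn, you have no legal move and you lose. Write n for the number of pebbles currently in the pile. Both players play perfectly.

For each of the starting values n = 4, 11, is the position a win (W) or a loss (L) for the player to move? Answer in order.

4: W, 11: L

Compute win/loss labels from the base case upward. A position with no move is L. Any other position is W if it can reach an L in one move, else L.
n=0: no move → L
n=1: no move → L
n=2: no move → L
n=3: reaches L-position 0 → W
n=4: reaches L-position 1 → W
n=5: reaches L-position 2 → W
n=6: reaches L-position 1 → W
n=7: reaches L-position 2 → W
n=8: reaches L-position 1 → W
n=9: reaches L-position 2 → W
n=10: only reaches 7(W), 5(W), 3(W), all W → L
n=11: only reaches 8(W), 6(W), 4(W), all W → L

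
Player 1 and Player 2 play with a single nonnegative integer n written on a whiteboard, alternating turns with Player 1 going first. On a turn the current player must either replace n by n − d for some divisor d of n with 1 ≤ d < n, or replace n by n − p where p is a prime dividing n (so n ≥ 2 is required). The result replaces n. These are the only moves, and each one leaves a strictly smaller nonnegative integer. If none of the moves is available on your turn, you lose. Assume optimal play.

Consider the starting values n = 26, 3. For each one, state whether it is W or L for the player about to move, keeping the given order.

Use the standard recursion: the mover loses at a terminal position; elsewhere, the mover wins exactly when some move hands the opponent an L position.
n=0: no move → L
n=1: no move → L
n=2: can move to 0, which is L ⇒ W
n=3: can move to 0, which is L ⇒ W
n=4: moves to 2(W), 3(W); every one is W ⇒ L
n=5: can move to 0, which is L ⇒ W
n=6: can move to 4, which is L ⇒ W
n=7: can move to 0, which is L ⇒ W
n=8: can move to 4, which is L ⇒ W
n=9: moves to 6(W), 8(W); every one is W ⇒ L
n=10: can move to 9, which is L ⇒ W
n=11: can move to 0, which is L ⇒ W
n=12: can move to 9, which is L ⇒ W
n=13: can move to 0, which is L ⇒ W
n=14: moves to 7(W), 12(W), 13(W); every one is W ⇒ L
n=15: can move to 14, which is L ⇒ W
n=16: can move to 14, which is L ⇒ W
n=17: can move to 0, which is L ⇒ W
n=18: can move to 9, which is L ⇒ W
n=19: can move to 0, which is L ⇒ W
n=20: moves to 10(W), 15(W), 16(W), 18(W), 19(W); every one is W ⇒ L
n=21: can move to 14, which is L ⇒ W
n=22: can move to 20, which is L ⇒ W
n=23: can move to 0, which is L ⇒ W
n=24: can move to 20, which is L ⇒ W
n=25: can move to 20, which is L ⇒ W
n=26: moves to 13(W), 24(W), 25(W); every one is W ⇒ L

26: L, 3: W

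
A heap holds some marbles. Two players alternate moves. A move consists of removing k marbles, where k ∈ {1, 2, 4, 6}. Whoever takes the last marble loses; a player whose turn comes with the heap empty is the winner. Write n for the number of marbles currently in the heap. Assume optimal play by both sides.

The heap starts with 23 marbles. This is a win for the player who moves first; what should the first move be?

Remove 6, leaving 17.

Use the standard recursion: the mover wins at a terminal position; elsewhere, the mover wins exactly when some move hands the opponent an L position.
n=0: no move; the opponent has just taken the last marble and therefore loses → W
n=1: L (sole option 0(W) is W)
n=2: W (go to 1, an L position)
n=3: W (go to 1, an L position)
n=4: L (options 3(W), 2(W), 0(W) are all W)
n=5: W (go to 4, an L position)
n=6: W (go to 4, an L position)
n=7: W (go to 1, an L position)
n=8: W (go to 4, an L position)
n=9: L (options 8(W), 7(W), 5(W), 3(W) are all W)
n=10: W (go to 9, an L position)
n=11: W (go to 9, an L position)
n=12: L (options 11(W), 10(W), 8(W), 6(W) are all W)
n=13: W (go to 12, an L position)
n=14: W (go to 12, an L position)
n=15: W (go to 9, an L position)
n=16: W (go to 12, an L position)
n=17: L (options 16(W), 15(W), 13(W), 11(W) are all W)
n=18: W (go to 17, an L position)
n=19: W (go to 17, an L position)
n=20: L (options 19(W), 18(W), 16(W), 14(W) are all W)
n=21: W (go to 20, an L position)
n=22: W (go to 20, an L position)
n=23: W (go to 17, an L position)
From 23, the L positions reachable in one move are: 17.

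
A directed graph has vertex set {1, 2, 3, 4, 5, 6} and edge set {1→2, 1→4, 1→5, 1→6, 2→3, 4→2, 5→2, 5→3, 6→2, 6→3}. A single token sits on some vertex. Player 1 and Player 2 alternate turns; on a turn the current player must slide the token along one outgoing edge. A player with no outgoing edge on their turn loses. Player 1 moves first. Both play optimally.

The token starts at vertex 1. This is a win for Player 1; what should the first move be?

Positions with no move are L. A position that does have a move is losing for the player to move precisely when every available move leads to a winning position for the opponent. Fill in the labels:
Every edge goes from a vertex to one that appears earlier in the order 3, 2, 4, 6, 5, 1, so processing vertices in that order labels each vertex after all of its successors.
3: no outgoing edge → L
2: can move to 3, which is L ⇒ W
4: the only move is to 2(W), a W ⇒ L
6: can move to 3, which is L ⇒ W
5: can move to 3, which is L ⇒ W
1: can move to 4, which is L ⇒ W
From 1, the L positions reachable in one move are: 4.

Move to 4.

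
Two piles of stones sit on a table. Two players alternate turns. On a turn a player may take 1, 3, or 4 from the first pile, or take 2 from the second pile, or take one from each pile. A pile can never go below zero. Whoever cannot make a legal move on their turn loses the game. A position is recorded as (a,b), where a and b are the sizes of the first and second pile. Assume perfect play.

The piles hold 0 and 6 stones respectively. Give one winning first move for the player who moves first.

Work bottom-up. With no move the player to move loses. Otherwise the position is W if at least one move leads to an L position for the opponent, and L if every move leads to a W.
No move ever increases a pile, so every position that can arise here has a ≤ 0 and b ≤ 6; it is enough to label the cells with 0 ≤ a ≤ 0 and 0 ≤ b ≤ 6.
Every move lowers a or b (never raises either), so fill the grid row by row in increasing a, and left to right within a row: each cell's successors are then already labelled.
      b=0  b=1  b=2  b=3  b=4  b=5  b=6
a=0:    L    L    W    W    L    L    W
Cells with no legal move (terminal, hence L): (0,0), (0,1).
The remaining L cells, each justified by listing all of its moves:
(0,4): L (sole option (0,2)(W) is W)
(0,5): L (sole option (0,3)(W) is W)
Every other cell has at least one move into one of the L cells above, so it is W.
From (0,6), the L positions reachable in one move are: (0,4).

Move to (0,4).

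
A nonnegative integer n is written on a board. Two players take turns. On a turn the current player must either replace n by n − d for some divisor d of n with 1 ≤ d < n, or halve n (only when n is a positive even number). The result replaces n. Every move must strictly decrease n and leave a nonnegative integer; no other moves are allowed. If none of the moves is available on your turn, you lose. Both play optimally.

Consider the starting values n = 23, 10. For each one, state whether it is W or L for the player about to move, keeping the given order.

23: L, 10: W

Compute win/loss labels from the base case upward. A position with no move is L. Any other position is W if it can reach an L in one move, else L.
n=0: no move → L
n=1: no move → L
n=2: W (go to 1, an L position)
n=3: L (sole option 2(W) is W)
n=4: W (go to 3, an L position)
n=5: L (sole option 4(W) is W)
n=6: W (go to 3, an L position)
n=7: L (sole option 6(W) is W)
n=8: W (go to 7, an L position)
n=9: L (options 6(W), 8(W) are all W)
n=10: W (go to 5, an L position)
n=11: L (sole option 10(W) is W)
n=12: W (go to 9, an L position)
n=13: L (sole option 12(W) is W)
n=14: W (go to 7, an L position)
n=15: L (options 10(W), 12(W), 14(W) are all W)
n=16: W (go to 15, an L position)
n=17: L (sole option 16(W) is W)
n=18: W (go to 9, an L position)
n=19: L (sole option 18(W) is W)
n=20: W (go to 15, an L position)
n=21: L (options 14(W), 18(W), 20(W) are all W)
n=22: W (go to 11, an L position)
n=23: L (sole option 22(W) is W)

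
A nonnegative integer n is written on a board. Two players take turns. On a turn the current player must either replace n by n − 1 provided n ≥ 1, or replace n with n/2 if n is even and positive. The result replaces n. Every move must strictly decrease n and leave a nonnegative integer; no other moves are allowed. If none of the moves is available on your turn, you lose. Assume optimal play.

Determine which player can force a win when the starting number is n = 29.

Label each position W (a win for the player to move) or L (a loss). A position with no legal move is L; any other position is W exactly when some move reaches an L, and L when every move reaches a W.
n=0: no move → L
n=1: can move to 0, which is L ⇒ W
n=2: the only move is to 1(W), a W ⇒ L
n=3: can move to 2, which is L ⇒ W
n=4: can move to 2, which is L ⇒ W
n=5: the only move is to 4(W), a W ⇒ L
n=6: can move to 5, which is L ⇒ W
n=7: the only move is to 6(W), a W ⇒ L
n=8: can move to 7, which is L ⇒ W
n=9: the only move is to 8(W), a W ⇒ L
n=10: can move to 5, which is L ⇒ W
n=11: the only move is to 10(W), a W ⇒ L
n=12: can move to 11, which is L ⇒ W
n=13: the only move is to 12(W), a W ⇒ L
n=14: can move to 7, which is L ⇒ W
n=15: the only move is to 14(W), a W ⇒ L
n=16: can move to 15, which is L ⇒ W
n=17: the only move is to 16(W), a W ⇒ L
n=18: can move to 9, which is L ⇒ W
n=19: the only move is to 18(W), a W ⇒ L
n=20: can move to 19, which is L ⇒ W
n=21: the only move is to 20(W), a W ⇒ L
n=22: can move to 11, which is L ⇒ W
n=23: the only move is to 22(W), a W ⇒ L
n=24: can move to 23, which is L ⇒ W
n=25: the only move is to 24(W), a W ⇒ L
n=26: can move to 13, which is L ⇒ W
n=27: the only move is to 26(W), a W ⇒ L
n=28: can move to 27, which is L ⇒ W
n=29: the only move is to 28(W), a W ⇒ L
The starting position 29 is L: whatever the player to move does, the opponent receives a W position.

The second player wins.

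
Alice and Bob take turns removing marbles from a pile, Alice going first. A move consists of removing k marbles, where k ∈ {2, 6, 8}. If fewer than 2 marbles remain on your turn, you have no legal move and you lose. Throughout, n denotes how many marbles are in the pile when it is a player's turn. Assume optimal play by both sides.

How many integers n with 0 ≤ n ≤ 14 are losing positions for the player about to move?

5

Use the standard recursion: the mover loses at a terminal position; elsewhere, the mover wins exactly when some move hands the opponent an L position.
n=0: no move → L
n=1: no move → L
n=2: →0(L), so W
n=3: →1(L), so W
n=4: →2(W) only, which is W, so L
n=5: →3(W) only, which is W, so L
n=6: →4(L), so W
n=7: →5(L), so W
n=8: →0(L), so W
n=9: →1(L), so W
n=10: →4(L), so W
n=11: →5(L), so W
n=12: →4(L), so W
n=13: →5(L), so W
n=14: →12(W), 8(W), 6(W) — all W, so L
L entries with 0 ≤ n ≤ 14: n = 0, 1, 4, 5, 14; that makes 5.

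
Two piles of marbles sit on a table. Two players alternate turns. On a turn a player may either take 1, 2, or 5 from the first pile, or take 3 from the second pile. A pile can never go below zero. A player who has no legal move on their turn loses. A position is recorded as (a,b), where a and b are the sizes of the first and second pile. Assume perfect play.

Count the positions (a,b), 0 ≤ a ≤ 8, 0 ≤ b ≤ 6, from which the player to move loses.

Compute win/loss labels from the base case upward. A position with no move is L. Any other position is W if it can reach an L in one move, else L.
Every move lowers a or b (never raises either), so fill the grid row by row in increasing a, and left to right within a row: each cell's successors are then already labelled.
      b=0  b=1  b=2  b=3  b=4  b=5  b=6
a=0:    L    L    L    W    W    W    L
a=1:    W    W    W    L    L    L    W
a=2:    W    W    W    W    W    W    W
a=3:    L    L    L    W    W    W    L
a=4:    W    W    W    L    L    L    W
a=5:    W    W    W    W    W    W    W
a=6:    L    L    L    W    W    W    L
a=7:    W    W    W    L    L    L    W
a=8:    W    W    W    W    W    W    W
Cells with no legal move (terminal, hence L): (0,0), (0,1), (0,2).
The remaining L cells, each justified by listing all of its moves:
(0,6): L (sole option (0,3)(W) is W)
(1,3): L (options (0,3)(W), (1,0)(W) are all W)
(1,4): L (options (0,4)(W), (1,1)(W) are all W)
(1,5): L (options (0,5)(W), (1,2)(W) are all W)
(3,0): L (options (2,0)(W), (1,0)(W) are all W)
(3,1): L (options (2,1)(W), (1,1)(W) are all W)
(3,2): L (options (2,2)(W), (1,2)(W) are all W)
(3,6): L (options (2,6)(W), (1,6)(W), (3,3)(W) are all W)
(4,3): L (options (3,3)(W), (2,3)(W), (4,0)(W) are all W)
(4,4): L (options (3,4)(W), (2,4)(W), (4,1)(W) are all W)
(4,5): L (options (3,5)(W), (2,5)(W), (4,2)(W) are all W)
(6,0): L (options (5,0)(W), (4,0)(W), (1,0)(W) are all W)
(6,1): L (options (5,1)(W), (4,1)(W), (1,1)(W) are all W)
(6,2): L (options (5,2)(W), (4,2)(W), (1,2)(W) are all W)
(6,6): L (options (5,6)(W), (4,6)(W), (1,6)(W), (6,3)(W) are all W)
(7,3): L (options (6,3)(W), (5,3)(W), (2,3)(W), (7,0)(W) are all W)
(7,4): L (options (6,4)(W), (5,4)(W), (2,4)(W), (7,1)(W) are all W)
(7,5): L (options (6,5)(W), (5,5)(W), (2,5)(W), (7,2)(W) are all W)
Every other cell has at least one move into one of the L cells above, so it is W.
L cells per row: a=0: 4, a=1: 3, a=2: 0, a=3: 4, a=4: 3, a=5: 0, a=6: 4, a=7: 3, a=8: 0; total 21.

21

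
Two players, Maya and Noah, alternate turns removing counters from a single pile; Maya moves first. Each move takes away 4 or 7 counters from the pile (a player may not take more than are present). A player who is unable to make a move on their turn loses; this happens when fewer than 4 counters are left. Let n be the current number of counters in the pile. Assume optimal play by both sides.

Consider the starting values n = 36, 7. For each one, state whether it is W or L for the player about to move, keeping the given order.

36: L, 7: W

Label each position W (a win for the player to move) or L (a loss). A position with no legal move is L; any other position is W exactly when some move reaches an L, and L when every move reaches a W.
n=0: no move → L
n=1: no move → L
n=2: no move → L
n=3: no move → L
n=4: W (go to 0, an L position)
n=5: W (go to 1, an L position)
n=6: W (go to 2, an L position)
n=7: W (go to 3, an L position)
n=8: W (go to 1, an L position)
n=9: W (go to 2, an L position)
n=10: W (go to 3, an L position)
n=11: L (options 7(W), 4(W) are all W)
n=12: L (options 8(W), 5(W) are all W)
n=13: L (options 9(W), 6(W) are all W)
n=14: L (options 10(W), 7(W) are all W)
n=15: W (go to 11, an L position)
n=16: W (go to 12, an L position)
n=17: W (go to 13, an L position)
n=18: W (go to 14, an L position)
n=19: W (go to 12, an L position)
n=20: W (go to 13, an L position)
n=21: W (go to 14, an L position)
n=22: L (options 18(W), 15(W) are all W)
n=23: L (options 19(W), 16(W) are all W)
n=24: L (options 20(W), 17(W) are all W)
n=25: L (options 21(W), 18(W) are all W)
n=26: W (go to 22, an L position)
n=27: W (go to 23, an L position)
n=28: W (go to 24, an L position)
n=29: W (go to 25, an L position)
n=30: W (go to 23, an L position)
n=31: W (go to 24, an L position)
n=32: W (go to 25, an L position)
n=33: L (options 29(W), 26(W) are all W)
n=34: L (options 30(W), 27(W) are all W)
n=35: L (options 31(W), 28(W) are all W)
n=36: L (options 32(W), 29(W) are all W)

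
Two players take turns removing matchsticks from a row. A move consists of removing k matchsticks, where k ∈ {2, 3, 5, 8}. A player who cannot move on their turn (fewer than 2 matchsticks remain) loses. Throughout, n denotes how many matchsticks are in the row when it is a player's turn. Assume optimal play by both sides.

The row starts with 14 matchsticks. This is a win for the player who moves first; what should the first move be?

Remove 3, leaving 11.

Classify positions by backward induction: terminal positions (no move available) are L. From any other position, the mover wins iff some move reaches an L.
n=0: no move → L
n=1: no move → L
n=2: →0(L), so W
n=3: →1(L), so W
n=4: →1(L), so W
n=5: →0(L), so W
n=6: →1(L), so W
n=7: →5(W), 4(W), 2(W) — all W, so L
n=8: →0(L), so W
n=9: →7(L), so W
n=10: →7(L), so W
n=11: →9(W), 8(W), 6(W), 3(W) — all W, so L
n=12: →7(L), so W
n=13: →11(L), so W
n=14: →11(L), so W
From 14, the L positions reachable in one move are: 11.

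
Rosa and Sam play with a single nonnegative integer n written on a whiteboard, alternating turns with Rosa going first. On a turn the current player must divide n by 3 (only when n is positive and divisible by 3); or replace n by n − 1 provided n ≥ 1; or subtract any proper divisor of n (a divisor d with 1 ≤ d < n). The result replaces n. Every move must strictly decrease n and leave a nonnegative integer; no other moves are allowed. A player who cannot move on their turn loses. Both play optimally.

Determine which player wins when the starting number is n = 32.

Rosa wins.

Compute win/loss labels from the base case upward. A position with no move is L. Any other position is W if it can reach an L in one move, else L.
n=0: no move → L
n=1: →0(L), so W
n=2: →1(W) only, which is W, so L
n=3: →2(L), so W
n=4: →2(L), so W
n=5: →4(W) only, which is W, so L
n=6: →2(L), so W
n=7: →6(W) only, which is W, so L
n=8: →7(L), so W
n=9: →3(W), 6(W), 8(W) — all W, so L
n=10: →5(L), so W
n=11: →10(W) only, which is W, so L
n=12: →9(L), so W
n=13: →12(W) only, which is W, so L
n=14: →7(L), so W
n=15: →5(L), so W
n=16: →8(W), 12(W), 14(W), 15(W) — all W, so L
n=17: →16(L), so W
n=18: →9(L), so W
n=19: →18(W) only, which is W, so L
n=20: →16(L), so W
n=21: →7(L), so W
n=22: →11(L), so W
n=23: →22(W) only, which is W, so L
n=24: →16(L), so W
n=25: →20(W), 24(W) — all W, so L
n=26: →13(L), so W
n=27: →9(L), so W
n=28: →14(W), 21(W), 24(W), 26(W), 27(W) — all W, so L
n=29: →28(L), so W
n=30: →25(L), so W
n=31: →30(W) only, which is W, so L
n=32: →16(L), so W
From 32 Rosa can move to 16, reaching an L position.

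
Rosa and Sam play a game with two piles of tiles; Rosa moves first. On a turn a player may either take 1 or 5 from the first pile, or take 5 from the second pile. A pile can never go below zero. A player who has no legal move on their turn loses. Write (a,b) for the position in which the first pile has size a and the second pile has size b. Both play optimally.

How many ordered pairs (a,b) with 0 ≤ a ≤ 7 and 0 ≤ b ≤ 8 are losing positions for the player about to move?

36

Build the W/L table. Terminal = L. A non-terminal position is W if it has a move to some L; otherwise it is L.
Every move lowers a or b (never raises either), so fill the grid row by row in increasing a, and left to right within a row: each cell's successors are then already labelled.
      b=0  b=1  b=2  b=3  b=4  b=5  b=6  b=7  b=8
a=0:    L    L    L    L    L    W    W    W    W
a=1:    W    W    W    W    W    L    L    L    L
a=2:    L    L    L    L    L    W    W    W    W
a=3:    W    W    W    W    W    L    L    L    L
a=4:    L    L    L    L    L    W    W    W    W
a=5:    W    W    W    W    W    L    L    L    L
a=6:    L    L    L    L    L    W    W    W    W
a=7:    W    W    W    W    W    L    L    L    L
Cells with no legal move (terminal, hence L): (0,0), (0,1), (0,2), (0,3), (0,4).
The remaining L cells, each justified by listing all of its moves:
(1,5): only reaches (0,5)(W), (1,0)(W), all W → L
(1,6): only reaches (0,6)(W), (1,1)(W), all W → L
(1,7): only reaches (0,7)(W), (1,2)(W), all W → L
(1,8): only reaches (0,8)(W), (1,3)(W), all W → L
(2,0): only reaches (1,0)(W), which is W → L
(2,1): only reaches (1,1)(W), which is W → L
(2,2): only reaches (1,2)(W), which is W → L
(2,3): only reaches (1,3)(W), which is W → L
(2,4): only reaches (1,4)(W), which is W → L
(3,5): only reaches (2,5)(W), (3,0)(W), all W → L
(3,6): only reaches (2,6)(W), (3,1)(W), all W → L
(3,7): only reaches (2,7)(W), (3,2)(W), all W → L
(3,8): only reaches (2,8)(W), (3,3)(W), all W → L
(4,0): only reaches (3,0)(W), which is W → L
(4,1): only reaches (3,1)(W), which is W → L
(4,2): only reaches (3,2)(W), which is W → L
(4,3): only reaches (3,3)(W), which is W → L
(4,4): only reaches (3,4)(W), which is W → L
(5,5): only reaches (4,5)(W), (0,5)(W), (5,0)(W), all W → L
(5,6): only reaches (4,6)(W), (0,6)(W), (5,1)(W), all W → L
(5,7): only reaches (4,7)(W), (0,7)(W), (5,2)(W), all W → L
(5,8): only reaches (4,8)(W), (0,8)(W), (5,3)(W), all W → L
(6,0): only reaches (5,0)(W), (1,0)(W), all W → L
(6,1): only reaches (5,1)(W), (1,1)(W), all W → L
(6,2): only reaches (5,2)(W), (1,2)(W), all W → L
(6,3): only reaches (5,3)(W), (1,3)(W), all W → L
(6,4): only reaches (5,4)(W), (1,4)(W), all W → L
(7,5): only reaches (6,5)(W), (2,5)(W), (7,0)(W), all W → L
(7,6): only reaches (6,6)(W), (2,6)(W), (7,1)(W), all W → L
(7,7): only reaches (6,7)(W), (2,7)(W), (7,2)(W), all W → L
(7,8): only reaches (6,8)(W), (2,8)(W), (7,3)(W), all W → L
Every other cell has at least one move into one of the L cells above, so it is W.
L cells per row: a=0: 5, a=1: 4, a=2: 5, a=3: 4, a=4: 5, a=5: 4, a=6: 5, a=7: 4; total 36.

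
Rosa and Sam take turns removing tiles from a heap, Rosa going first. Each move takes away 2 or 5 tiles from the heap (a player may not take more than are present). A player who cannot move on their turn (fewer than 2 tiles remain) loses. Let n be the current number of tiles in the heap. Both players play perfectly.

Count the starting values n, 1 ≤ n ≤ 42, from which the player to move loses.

Label each position W (a win for the player to move) or L (a loss). A position with no legal move is L; any other position is W exactly when some move reaches an L, and L when every move reaches a W.
n=0: no move → L
n=1: no move → L
n=2: W (go to 0, an L position)
n=3: W (go to 1, an L position)
n=4: L (sole option 2(W) is W)
n=5: W (go to 0, an L position)
n=6: W (go to 4, an L position)
n=7: L (options 5(W), 2(W) are all W)
n=8: L (options 6(W), 3(W) are all W)
n=9: W (go to 7, an L position)
n=10: W (go to 8, an L position)
n=11: L (options 9(W), 6(W) are all W)
n=12: W (go to 7, an L position)
n=13: W (go to 11, an L position)
n=14: L (options 12(W), 9(W) are all W)
n=15: L (options 13(W), 10(W) are all W)
n=16: W (go to 14, an L position)
n=17: W (go to 15, an L position)
n=18: L (options 16(W), 13(W) are all W)
n=19: W (go to 14, an L position)
n=20: W (go to 18, an L position)
n=21: L (options 19(W), 16(W) are all W)
n=22: L (options 20(W), 17(W) are all W)
n=23: W (go to 21, an L position)
n=24: W (go to 22, an L position)
n=25: L (options 23(W), 20(W) are all W)
n=26: W (go to 21, an L position)
n=27: W (go to 25, an L position)
n=28: L (options 26(W), 23(W) are all W)
n=29: L (options 27(W), 24(W) are all W)
n=30: W (go to 28, an L position)
n=31: W (go to 29, an L position)
n=32: L (options 30(W), 27(W) are all W)
n=33: W (go to 28, an L position)
n=34: W (go to 32, an L position)
n=35: L (options 33(W), 30(W) are all W)
n=36: L (options 34(W), 31(W) are all W)
n=37: W (go to 35, an L position)
n=38: W (go to 36, an L position)
n=39: L (options 37(W), 34(W) are all W)
n=40: W (go to 35, an L position)
n=41: W (go to 39, an L position)
n=42: L (options 40(W), 37(W) are all W)
L entries with 1 ≤ n ≤ 42 (n=0 is outside the asked range and is not counted): n = 1, 4, 7, 8, 11, 14, 15, 18, 21, 22, 25, 28, 29, 32, 35, 36, 39, 42; that makes 18.

18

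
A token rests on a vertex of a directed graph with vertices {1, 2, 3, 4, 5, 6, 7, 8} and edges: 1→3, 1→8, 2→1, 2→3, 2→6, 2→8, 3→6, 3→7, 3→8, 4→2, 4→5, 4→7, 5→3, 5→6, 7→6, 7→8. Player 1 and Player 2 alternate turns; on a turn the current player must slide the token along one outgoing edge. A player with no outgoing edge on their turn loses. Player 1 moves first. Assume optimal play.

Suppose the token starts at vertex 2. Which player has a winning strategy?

Player 1 wins.

Compute win/loss labels from the base case upward. A position with no move is L. Any other position is W if it can reach an L in one move, else L.
Every edge goes from a vertex to one that appears earlier in the order 8, 6, 7, 3, 1, 2, 5, 4, so processing vertices in that order labels each vertex after all of its successors.
8: no outgoing edge → L
6: no outgoing edge → L
7: can move to 6, which is L ⇒ W
3: can move to 6, which is L ⇒ W
1: can move to 8, which is L ⇒ W
2: can move to 6, which is L ⇒ W
5: can move to 6, which is L ⇒ W
4: moves to 5(W), 2(W), 7(W); every one is W ⇒ L
From 2 Player 1 can move to 6, reaching an L position.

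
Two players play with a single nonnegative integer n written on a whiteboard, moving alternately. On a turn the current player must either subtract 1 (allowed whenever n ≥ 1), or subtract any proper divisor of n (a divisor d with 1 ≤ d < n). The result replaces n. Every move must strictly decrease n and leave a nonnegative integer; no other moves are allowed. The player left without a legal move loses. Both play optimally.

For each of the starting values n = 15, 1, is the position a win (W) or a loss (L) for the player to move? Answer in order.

Compute win/loss labels from the base case upward. A position with no move is L. Any other position is W if it can reach an L in one move, else L.
n=0: no move → L
n=1: can move to 0, which is L ⇒ W
n=2: the only move is to 1(W), a W ⇒ L
n=3: can move to 2, which is L ⇒ W
n=4: can move to 2, which is L ⇒ W
n=5: the only move is to 4(W), a W ⇒ L
n=6: can move to 5, which is L ⇒ W
n=7: the only move is to 6(W), a W ⇒ L
n=8: can move to 7, which is L ⇒ W
n=9: moves to 6(W), 8(W); every one is W ⇒ L
n=10: can move to 5, which is L ⇒ W
n=11: the only move is to 10(W), a W ⇒ L
n=12: can move to 9, which is L ⇒ W
n=13: the only move is to 12(W), a W ⇒ L
n=14: can move to 7, which is L ⇒ W
n=15: moves to 10(W), 12(W), 14(W); every one is W ⇒ L

15: L, 1: W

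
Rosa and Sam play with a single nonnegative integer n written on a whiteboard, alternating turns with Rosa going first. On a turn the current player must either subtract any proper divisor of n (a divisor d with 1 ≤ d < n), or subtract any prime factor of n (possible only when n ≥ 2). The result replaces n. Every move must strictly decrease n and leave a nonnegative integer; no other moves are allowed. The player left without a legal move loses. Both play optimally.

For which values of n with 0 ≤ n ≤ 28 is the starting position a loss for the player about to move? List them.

Positions with no move are L. A position that does have a move is losing for the player to move precisely when every available move leads to a winning position for the opponent. Fill in the labels:
n=0: no move → L
n=1: no move → L
n=2: →0(L), so W
n=3: →0(L), so W
n=4: →2(W), 3(W) — all W, so L
n=5: →0(L), so W
n=6: →4(L), so W
n=7: →0(L), so W
n=8: →4(L), so W
n=9: →6(W), 8(W) — all W, so L
n=10: →9(L), so W
n=11: →0(L), so W
n=12: →9(L), so W
n=13: →0(L), so W
n=14: →7(W), 12(W), 13(W) — all W, so L
n=15: →14(L), so W
n=16: →14(L), so W
n=17: →0(L), so W
n=18: →9(L), so W
n=19: →0(L), so W
n=20: →10(W), 15(W), 16(W), 18(W), 19(W) — all W, so L
n=21: →14(L), so W
n=22: →20(L), so W
n=23: →0(L), so W
n=24: →20(L), so W
n=25: →20(L), so W
n=26: →13(W), 24(W), 25(W) — all W, so L
n=27: →26(L), so W
n=28: →14(L), so W
Reading off the rows marked L gives the requested list; there are 7 such values of n.

0, 1, 4, 9, 14, 20, 26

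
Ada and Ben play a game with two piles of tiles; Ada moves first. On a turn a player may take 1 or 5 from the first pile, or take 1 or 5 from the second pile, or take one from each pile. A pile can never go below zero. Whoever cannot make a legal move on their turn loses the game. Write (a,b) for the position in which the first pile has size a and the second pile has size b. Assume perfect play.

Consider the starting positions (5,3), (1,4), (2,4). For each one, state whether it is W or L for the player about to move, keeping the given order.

Positions with no move are L. A position that does have a move is losing for the player to move precisely when every available move leads to a winning position for the opponent. Fill in the labels:
No move ever increases a pile, so every position that can arise here has a ≤ 5 and b ≤ 4; it is enough to label the cells with 0 ≤ a ≤ 5 and 0 ≤ b ≤ 4.
Every move lowers a or b (never raises either), so fill the grid row by row in increasing a, and left to right within a row: each cell's successors are then already labelled.
      b=0  b=1  b=2  b=3  b=4
a=0:    L    W    L    W    L
a=1:    W    W    W    W    W
a=2:    L    W    L    W    L
a=3:    W    W    W    W    W
a=4:    L    W    L    W    L
a=5:    W    W    W    W    W
Cells with no legal move (terminal, hence L): (0,0).
The remaining L cells, each justified by listing all of its moves:
(0,2): L (sole option (0,1)(W) is W)
(0,4): L (sole option (0,3)(W) is W)
(2,0): L (sole option (1,0)(W) is W)
(2,2): L (options (1,2)(W), (2,1)(W), (1,1)(W) are all W)
(2,4): L (options (1,4)(W), (2,3)(W), (1,3)(W) are all W)
(4,0): L (sole option (3,0)(W) is W)
(4,2): L (options (3,2)(W), (4,1)(W), (3,1)(W) are all W)
(4,4): L (options (3,4)(W), (4,3)(W), (3,3)(W) are all W)
Every other cell has at least one move into one of the L cells above, so it is W.
(5,3): the move to (4,2) reaches an L cell, so W
(1,4): the move to (0,4) reaches an L cell, so W
(2,4): one of the L cells justified above, so L

(5,3): W, (1,4): W, (2,4): L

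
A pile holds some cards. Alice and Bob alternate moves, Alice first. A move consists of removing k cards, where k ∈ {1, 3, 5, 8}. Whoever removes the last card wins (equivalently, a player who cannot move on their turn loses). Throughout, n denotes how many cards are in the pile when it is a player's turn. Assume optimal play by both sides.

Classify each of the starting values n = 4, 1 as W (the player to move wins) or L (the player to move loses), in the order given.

Use the standard recursion: the mover loses at a terminal position; elsewhere, the mover wins exactly when some move hands the opponent an L position.
n=0: no move → L
n=1: W (go to 0, an L position)
n=2: L (sole option 1(W) is W)
n=3: W (go to 2, an L position)
n=4: L (options 3(W), 1(W) are all W)

4: L, 1: W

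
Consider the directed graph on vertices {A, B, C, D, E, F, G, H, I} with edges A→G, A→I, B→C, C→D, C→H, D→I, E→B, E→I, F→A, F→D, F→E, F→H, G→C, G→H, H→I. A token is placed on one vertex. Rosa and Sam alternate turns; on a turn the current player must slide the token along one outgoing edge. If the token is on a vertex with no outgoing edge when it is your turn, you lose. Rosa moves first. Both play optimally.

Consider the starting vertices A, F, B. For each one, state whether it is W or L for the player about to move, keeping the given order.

A: W, F: L, B: W

Label each position W (a win for the player to move) or L (a loss). A position with no legal move is L; any other position is W exactly when some move reaches an L, and L when every move reaches a W.
Every edge goes from a vertex to one that appears earlier in the order I, D, H, C, G, A, B, E, F, so processing vertices in that order labels each vertex after all of its successors.
I: no outgoing edge → L
D: →I(L), so W
H: →I(L), so W
C: →H(W), D(W) — all W, so L
G: →C(L), so W
A: →I(L), so W
B: →C(L), so W
E: →I(L), so W
F: →E(W), A(W), H(W), D(W) — all W, so L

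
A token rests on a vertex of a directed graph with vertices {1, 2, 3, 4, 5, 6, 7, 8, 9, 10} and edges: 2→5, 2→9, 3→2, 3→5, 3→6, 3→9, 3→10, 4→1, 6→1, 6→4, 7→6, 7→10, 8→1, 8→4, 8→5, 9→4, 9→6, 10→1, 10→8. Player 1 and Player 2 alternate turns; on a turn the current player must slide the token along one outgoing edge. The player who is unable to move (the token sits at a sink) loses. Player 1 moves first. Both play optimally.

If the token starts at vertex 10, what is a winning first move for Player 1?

Build the W/L table. Terminal = L. A non-terminal position is W if it has a move to some L; otherwise it is L.
Every edge goes from a vertex to one that appears earlier in the order 1, 5, 4, 8, 6, 10, 7, 9, 2, 3, so processing vertices in that order labels each vertex after all of its successors.
1: no outgoing edge → L
5: no outgoing edge → L
4: reaches L-position 1 → W
8: reaches L-position 5 → W
6: reaches L-position 1 → W
10: reaches L-position 1 → W
7: only reaches 10(W), 6(W), all W → L
9: only reaches 6(W), 4(W), all W → L
2: reaches L-position 9 → W
3: reaches L-position 9 → W
From 10, the L positions reachable in one move are: 1.

Move to 1.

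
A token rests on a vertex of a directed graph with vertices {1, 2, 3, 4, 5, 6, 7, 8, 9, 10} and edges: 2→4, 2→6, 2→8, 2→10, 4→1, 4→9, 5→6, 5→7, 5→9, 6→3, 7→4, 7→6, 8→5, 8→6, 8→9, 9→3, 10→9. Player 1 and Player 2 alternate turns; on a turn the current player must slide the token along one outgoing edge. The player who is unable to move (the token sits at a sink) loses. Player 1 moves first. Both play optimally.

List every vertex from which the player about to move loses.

Work bottom-up. With no move the player to move loses. Otherwise the position is W if at least one move leads to an L position for the opponent, and L if every move leads to a W.
Every edge goes from a vertex to one that appears earlier in the order 3, 1, 6, 9, 4, 7, 5, 8, 10, 2, so processing vertices in that order labels each vertex after all of its successors.
3: no outgoing edge → L
1: no outgoing edge → L
6: W (go to 3, an L position)
9: W (go to 3, an L position)
4: W (go to 1, an L position)
7: L (options 4(W), 6(W) are all W)
5: W (go to 7, an L position)
8: L (options 5(W), 9(W), 6(W) are all W)
10: L (sole option 9(W) is W)
2: W (go to 10, an L position)
Reading off the rows marked L gives the requested list; there are 5 such vertices.

1, 3, 7, 8, 10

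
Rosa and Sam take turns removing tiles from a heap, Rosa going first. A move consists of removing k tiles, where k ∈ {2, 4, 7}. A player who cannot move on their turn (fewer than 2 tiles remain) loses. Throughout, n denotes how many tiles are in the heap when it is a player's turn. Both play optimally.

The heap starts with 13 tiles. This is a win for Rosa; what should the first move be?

Remove 4, leaving 9.

Label each position W (a win for the player to move) or L (a loss). A position with no legal move is L; any other position is W exactly when some move reaches an L, and L when every move reaches a W.
n=0: no move → L
n=1: no move → L
n=2: W (go to 0, an L position)
n=3: W (go to 1, an L position)
n=4: W (go to 0, an L position)
n=5: W (go to 1, an L position)
n=6: L (options 4(W), 2(W) are all W)
n=7: W (go to 0, an L position)
n=8: W (go to 6, an L position)
n=9: L (options 7(W), 5(W), 2(W) are all W)
n=10: W (go to 6, an L position)
n=11: W (go to 9, an L position)
n=12: L (options 10(W), 8(W), 5(W) are all W)
n=13: W (go to 9, an L position)
From 13, the L positions reachable in one move are: 9, 6. Any move reaching one of these is winning.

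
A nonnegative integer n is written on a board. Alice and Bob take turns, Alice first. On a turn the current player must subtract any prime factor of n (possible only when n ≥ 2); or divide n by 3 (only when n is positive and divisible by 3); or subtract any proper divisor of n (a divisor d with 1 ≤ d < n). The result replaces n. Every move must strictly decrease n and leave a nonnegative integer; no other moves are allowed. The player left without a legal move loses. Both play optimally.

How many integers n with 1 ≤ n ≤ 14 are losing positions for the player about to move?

Classify positions by backward induction: terminal positions (no move available) are L. From any other position, the mover wins iff some move reaches an L.
n=0: no move → L
n=1: no move → L
n=2: →0(L), so W
n=3: →0(L), so W
n=4: →2(W), 3(W) — all W, so L
n=5: →0(L), so W
n=6: →4(L), so W
n=7: →0(L), so W
n=8: →4(L), so W
n=9: →3(W), 6(W), 8(W) — all W, so L
n=10: →9(L), so W
n=11: →0(L), so W
n=12: →4(L), so W
n=13: →0(L), so W
n=14: →7(W), 12(W), 13(W) — all W, so L
L entries with 1 ≤ n ≤ 14 (n=0 is outside the asked range and is not counted): n = 1, 4, 9, 14; that makes 4.

4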